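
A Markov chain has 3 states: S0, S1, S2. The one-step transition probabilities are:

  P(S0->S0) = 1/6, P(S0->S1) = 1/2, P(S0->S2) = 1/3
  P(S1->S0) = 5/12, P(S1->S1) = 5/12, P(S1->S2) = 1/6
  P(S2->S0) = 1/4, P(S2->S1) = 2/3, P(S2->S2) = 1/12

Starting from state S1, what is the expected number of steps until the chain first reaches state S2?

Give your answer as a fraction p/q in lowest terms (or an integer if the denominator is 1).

Let h_i = expected steps to first reach S2 from state i.
Boundary: h_S2 = 0.
First-step equations for the other states:
  h_S0 = 1 + 1/6*h_S0 + 1/2*h_S1 + 1/3*h_S2
  h_S1 = 1 + 5/12*h_S0 + 5/12*h_S1 + 1/6*h_S2

Substituting h_S2 = 0 and rearranging gives the linear system (I - Q) h = 1:
  [5/6, -1/2] . (h_S0, h_S1) = 1
  [-5/12, 7/12] . (h_S0, h_S1) = 1

Solving yields:
  h_S0 = 39/10
  h_S1 = 9/2

Starting state is S1, so the expected hitting time is h_S1 = 9/2.

Answer: 9/2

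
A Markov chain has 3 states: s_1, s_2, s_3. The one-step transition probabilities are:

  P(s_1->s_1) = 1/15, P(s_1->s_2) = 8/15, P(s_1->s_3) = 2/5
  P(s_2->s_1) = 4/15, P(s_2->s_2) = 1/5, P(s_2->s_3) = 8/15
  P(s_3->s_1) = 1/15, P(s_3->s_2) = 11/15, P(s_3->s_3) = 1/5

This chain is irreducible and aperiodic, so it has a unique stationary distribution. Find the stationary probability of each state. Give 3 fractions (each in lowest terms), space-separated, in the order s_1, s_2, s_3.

Answer: 28/177 27/59 68/177

Derivation:
The stationary distribution satisfies pi = pi * P, i.e.:
  pi_s_1 = 1/15*pi_s_1 + 4/15*pi_s_2 + 1/15*pi_s_3
  pi_s_2 = 8/15*pi_s_1 + 1/5*pi_s_2 + 11/15*pi_s_3
  pi_s_3 = 2/5*pi_s_1 + 8/15*pi_s_2 + 1/5*pi_s_3
with normalization: pi_s_1 + pi_s_2 + pi_s_3 = 1.

Using the first 2 balance equations plus normalization, the linear system A*pi = b is:
  [-14/15, 4/15, 1/15] . pi = 0
  [8/15, -4/5, 11/15] . pi = 0
  [1, 1, 1] . pi = 1

Solving yields:
  pi_s_1 = 28/177
  pi_s_2 = 27/59
  pi_s_3 = 68/177

Verification (pi * P):
  28/177*1/15 + 27/59*4/15 + 68/177*1/15 = 28/177 = pi_s_1  (ok)
  28/177*8/15 + 27/59*1/5 + 68/177*11/15 = 27/59 = pi_s_2  (ok)
  28/177*2/5 + 27/59*8/15 + 68/177*1/5 = 68/177 = pi_s_3  (ok)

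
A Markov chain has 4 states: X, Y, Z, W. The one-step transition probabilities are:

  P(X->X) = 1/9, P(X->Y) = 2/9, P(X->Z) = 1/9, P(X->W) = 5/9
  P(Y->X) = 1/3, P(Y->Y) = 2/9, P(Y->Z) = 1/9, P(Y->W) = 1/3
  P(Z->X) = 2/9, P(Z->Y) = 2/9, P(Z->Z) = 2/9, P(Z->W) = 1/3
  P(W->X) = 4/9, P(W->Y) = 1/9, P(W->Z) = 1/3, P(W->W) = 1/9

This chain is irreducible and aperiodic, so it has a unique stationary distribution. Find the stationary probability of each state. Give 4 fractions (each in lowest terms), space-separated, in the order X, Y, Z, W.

The stationary distribution satisfies pi = pi * P, i.e.:
  pi_X = 1/9*pi_X + 1/3*pi_Y + 2/9*pi_Z + 4/9*pi_W
  pi_Y = 2/9*pi_X + 2/9*pi_Y + 2/9*pi_Z + 1/9*pi_W
  pi_Z = 1/9*pi_X + 1/9*pi_Y + 2/9*pi_Z + 1/3*pi_W
  pi_W = 5/9*pi_X + 1/3*pi_Y + 1/3*pi_Z + 1/9*pi_W
with normalization: pi_X + pi_Y + pi_Z + pi_W = 1.

Using the first 3 balance equations plus normalization, the linear system A*pi = b is:
  [-8/9, 1/3, 2/9, 4/9] . pi = 0
  [2/9, -7/9, 2/9, 1/9] . pi = 0
  [1/9, 1/9, -7/9, 1/3] . pi = 0
  [1, 1, 1, 1] . pi = 1

Solving yields:
  pi_X = 271/956
  pi_Y = 89/478
  pi_Z = 197/956
  pi_W = 155/478

Verification (pi * P):
  271/956*1/9 + 89/478*1/3 + 197/956*2/9 + 155/478*4/9 = 271/956 = pi_X  (ok)
  271/956*2/9 + 89/478*2/9 + 197/956*2/9 + 155/478*1/9 = 89/478 = pi_Y  (ok)
  271/956*1/9 + 89/478*1/9 + 197/956*2/9 + 155/478*1/3 = 197/956 = pi_Z  (ok)
  271/956*5/9 + 89/478*1/3 + 197/956*1/3 + 155/478*1/9 = 155/478 = pi_W  (ok)

Answer: 271/956 89/478 197/956 155/478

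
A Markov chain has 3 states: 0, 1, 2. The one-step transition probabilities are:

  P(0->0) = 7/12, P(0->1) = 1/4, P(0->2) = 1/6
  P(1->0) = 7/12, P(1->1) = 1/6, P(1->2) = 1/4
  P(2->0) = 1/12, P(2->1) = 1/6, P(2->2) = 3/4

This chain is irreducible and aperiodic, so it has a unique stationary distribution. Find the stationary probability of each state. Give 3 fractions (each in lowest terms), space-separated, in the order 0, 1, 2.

Answer: 4/11 13/66 29/66

Derivation:
The stationary distribution satisfies pi = pi * P, i.e.:
  pi_0 = 7/12*pi_0 + 7/12*pi_1 + 1/12*pi_2
  pi_1 = 1/4*pi_0 + 1/6*pi_1 + 1/6*pi_2
  pi_2 = 1/6*pi_0 + 1/4*pi_1 + 3/4*pi_2
with normalization: pi_0 + pi_1 + pi_2 = 1.

Using the first 2 balance equations plus normalization, the linear system A*pi = b is:
  [-5/12, 7/12, 1/12] . pi = 0
  [1/4, -5/6, 1/6] . pi = 0
  [1, 1, 1] . pi = 1

Solving yields:
  pi_0 = 4/11
  pi_1 = 13/66
  pi_2 = 29/66

Verification (pi * P):
  4/11*7/12 + 13/66*7/12 + 29/66*1/12 = 4/11 = pi_0  (ok)
  4/11*1/4 + 13/66*1/6 + 29/66*1/6 = 13/66 = pi_1  (ok)
  4/11*1/6 + 13/66*1/4 + 29/66*3/4 = 29/66 = pi_2  (ok)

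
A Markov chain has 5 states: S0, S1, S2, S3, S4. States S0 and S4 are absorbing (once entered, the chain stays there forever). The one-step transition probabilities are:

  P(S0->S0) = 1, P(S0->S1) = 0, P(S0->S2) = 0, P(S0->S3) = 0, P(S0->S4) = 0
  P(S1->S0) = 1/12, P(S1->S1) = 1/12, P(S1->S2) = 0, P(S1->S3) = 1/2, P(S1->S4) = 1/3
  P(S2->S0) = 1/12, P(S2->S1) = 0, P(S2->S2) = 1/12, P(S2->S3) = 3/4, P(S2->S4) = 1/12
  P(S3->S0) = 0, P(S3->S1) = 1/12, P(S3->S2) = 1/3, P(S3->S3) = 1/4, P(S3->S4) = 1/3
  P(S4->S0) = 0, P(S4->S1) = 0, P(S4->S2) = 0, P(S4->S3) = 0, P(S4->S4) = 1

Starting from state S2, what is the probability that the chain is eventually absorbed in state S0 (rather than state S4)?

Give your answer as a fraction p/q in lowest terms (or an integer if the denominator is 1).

Answer: 34/209

Derivation:
Let a_i = P(absorbed in S0 | start in state i).
Boundary conditions: a_S0 = 1, a_S4 = 0.
For each transient state i, a_i = sum_j P(i->j) * a_j:
  a_S1 = 1/12*a_S0 + 1/12*a_S1 + 0*a_S2 + 1/2*a_S3 + 1/3*a_S4
  a_S2 = 1/12*a_S0 + 0*a_S1 + 1/12*a_S2 + 3/4*a_S3 + 1/12*a_S4
  a_S3 = 0*a_S0 + 1/12*a_S1 + 1/3*a_S2 + 1/4*a_S3 + 1/3*a_S4

Substituting a_S0 = 1 and a_S4 = 0, rearrange to (I - Q) a = r where r[i] = P(i -> S0):
  [11/12, 0, -1/2] . (a_S1, a_S2, a_S3) = 1/12
  [0, 11/12, -3/4] . (a_S1, a_S2, a_S3) = 1/12
  [-1/12, -1/3, 3/4] . (a_S1, a_S2, a_S3) = 0

Solving yields:
  a_S1 = 29/209
  a_S2 = 34/209
  a_S3 = 5/57

Starting state is S2, so the absorption probability is a_S2 = 34/209.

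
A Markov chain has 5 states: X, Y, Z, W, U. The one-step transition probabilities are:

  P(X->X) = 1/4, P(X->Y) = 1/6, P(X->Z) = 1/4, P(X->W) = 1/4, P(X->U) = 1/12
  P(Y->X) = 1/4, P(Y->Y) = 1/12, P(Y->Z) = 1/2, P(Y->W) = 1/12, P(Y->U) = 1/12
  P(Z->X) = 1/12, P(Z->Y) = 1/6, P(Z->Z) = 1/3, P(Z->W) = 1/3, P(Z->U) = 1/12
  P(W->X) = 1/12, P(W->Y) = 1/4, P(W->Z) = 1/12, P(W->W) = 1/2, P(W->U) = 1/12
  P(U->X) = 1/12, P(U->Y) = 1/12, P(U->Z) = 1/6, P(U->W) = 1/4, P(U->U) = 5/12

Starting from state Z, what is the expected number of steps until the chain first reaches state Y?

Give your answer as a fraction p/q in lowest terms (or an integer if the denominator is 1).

Let h_i = expected steps to first reach Y from state i.
Boundary: h_Y = 0.
First-step equations for the other states:
  h_X = 1 + 1/4*h_X + 1/6*h_Y + 1/4*h_Z + 1/4*h_W + 1/12*h_U
  h_Z = 1 + 1/12*h_X + 1/6*h_Y + 1/3*h_Z + 1/3*h_W + 1/12*h_U
  h_W = 1 + 1/12*h_X + 1/4*h_Y + 1/12*h_Z + 1/2*h_W + 1/12*h_U
  h_U = 1 + 1/12*h_X + 1/12*h_Y + 1/6*h_Z + 1/4*h_W + 5/12*h_U

Substituting h_Y = 0 and rearranging gives the linear system (I - Q) h = 1:
  [3/4, -1/4, -1/4, -1/12] . (h_X, h_Z, h_W, h_U) = 1
  [-1/12, 2/3, -1/3, -1/12] . (h_X, h_Z, h_W, h_U) = 1
  [-1/12, -1/12, 1/2, -1/12] . (h_X, h_Z, h_W, h_U) = 1
  [-1/12, -1/6, -1/4, 7/12] . (h_X, h_Z, h_W, h_U) = 1

Solving yields:
  h_X = 4848/901
  h_Z = 4800/901
  h_W = 4320/901
  h_U = 5460/901

Starting state is Z, so the expected hitting time is h_Z = 4800/901.

Answer: 4800/901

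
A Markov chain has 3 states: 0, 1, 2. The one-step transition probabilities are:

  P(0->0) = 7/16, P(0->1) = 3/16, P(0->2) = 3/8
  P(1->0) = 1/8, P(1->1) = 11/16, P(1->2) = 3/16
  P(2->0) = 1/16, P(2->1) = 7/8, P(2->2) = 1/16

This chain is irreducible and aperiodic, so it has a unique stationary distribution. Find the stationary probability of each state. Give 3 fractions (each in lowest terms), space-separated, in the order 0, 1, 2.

The stationary distribution satisfies pi = pi * P, i.e.:
  pi_0 = 7/16*pi_0 + 1/8*pi_1 + 1/16*pi_2
  pi_1 = 3/16*pi_0 + 11/16*pi_1 + 7/8*pi_2
  pi_2 = 3/8*pi_0 + 3/16*pi_1 + 1/16*pi_2
with normalization: pi_0 + pi_1 + pi_2 = 1.

Using the first 2 balance equations plus normalization, the linear system A*pi = b is:
  [-9/16, 1/8, 1/16] . pi = 0
  [3/16, -5/16, 7/8] . pi = 0
  [1, 1, 1] . pi = 1

Solving yields:
  pi_0 = 11/67
  pi_1 = 43/67
  pi_2 = 13/67

Verification (pi * P):
  11/67*7/16 + 43/67*1/8 + 13/67*1/16 = 11/67 = pi_0  (ok)
  11/67*3/16 + 43/67*11/16 + 13/67*7/8 = 43/67 = pi_1  (ok)
  11/67*3/8 + 43/67*3/16 + 13/67*1/16 = 13/67 = pi_2  (ok)

Answer: 11/67 43/67 13/67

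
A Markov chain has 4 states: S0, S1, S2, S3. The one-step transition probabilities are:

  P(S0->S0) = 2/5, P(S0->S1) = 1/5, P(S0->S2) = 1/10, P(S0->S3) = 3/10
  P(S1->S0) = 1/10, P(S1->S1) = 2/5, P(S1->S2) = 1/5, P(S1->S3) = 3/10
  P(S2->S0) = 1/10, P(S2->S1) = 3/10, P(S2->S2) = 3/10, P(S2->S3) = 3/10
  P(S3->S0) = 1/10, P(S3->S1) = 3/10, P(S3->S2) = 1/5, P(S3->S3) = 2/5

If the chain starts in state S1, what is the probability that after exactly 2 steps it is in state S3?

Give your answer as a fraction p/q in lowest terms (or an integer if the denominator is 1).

Computing P^2 by repeated multiplication:
P^1 =
  S0: [2/5, 1/5, 1/10, 3/10]
  S1: [1/10, 2/5, 1/5, 3/10]
  S2: [1/10, 3/10, 3/10, 3/10]
  S3: [1/10, 3/10, 1/5, 2/5]
P^2 =
  S0: [11/50, 7/25, 17/100, 33/100]
  S1: [13/100, 33/100, 21/100, 33/100]
  S2: [13/100, 8/25, 11/50, 33/100]
  S3: [13/100, 8/25, 21/100, 17/50]

(P^2)[S1 -> S3] = 33/100

Answer: 33/100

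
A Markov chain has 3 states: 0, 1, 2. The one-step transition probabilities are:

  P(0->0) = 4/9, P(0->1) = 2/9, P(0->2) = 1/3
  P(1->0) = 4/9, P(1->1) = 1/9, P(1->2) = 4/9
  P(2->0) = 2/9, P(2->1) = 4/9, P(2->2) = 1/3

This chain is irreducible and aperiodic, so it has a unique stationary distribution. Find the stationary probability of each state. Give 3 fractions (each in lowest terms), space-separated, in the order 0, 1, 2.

Answer: 4/11 3/11 4/11

Derivation:
The stationary distribution satisfies pi = pi * P, i.e.:
  pi_0 = 4/9*pi_0 + 4/9*pi_1 + 2/9*pi_2
  pi_1 = 2/9*pi_0 + 1/9*pi_1 + 4/9*pi_2
  pi_2 = 1/3*pi_0 + 4/9*pi_1 + 1/3*pi_2
with normalization: pi_0 + pi_1 + pi_2 = 1.

Using the first 2 balance equations plus normalization, the linear system A*pi = b is:
  [-5/9, 4/9, 2/9] . pi = 0
  [2/9, -8/9, 4/9] . pi = 0
  [1, 1, 1] . pi = 1

Solving yields:
  pi_0 = 4/11
  pi_1 = 3/11
  pi_2 = 4/11

Verification (pi * P):
  4/11*4/9 + 3/11*4/9 + 4/11*2/9 = 4/11 = pi_0  (ok)
  4/11*2/9 + 3/11*1/9 + 4/11*4/9 = 3/11 = pi_1  (ok)
  4/11*1/3 + 3/11*4/9 + 4/11*1/3 = 4/11 = pi_2  (ok)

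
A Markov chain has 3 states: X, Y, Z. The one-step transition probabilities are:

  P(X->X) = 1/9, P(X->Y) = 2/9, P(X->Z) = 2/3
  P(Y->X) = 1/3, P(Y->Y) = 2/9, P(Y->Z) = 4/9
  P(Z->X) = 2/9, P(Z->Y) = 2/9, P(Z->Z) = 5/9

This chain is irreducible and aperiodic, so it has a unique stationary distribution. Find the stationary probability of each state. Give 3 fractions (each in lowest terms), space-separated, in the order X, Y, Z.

Answer: 2/9 2/9 5/9

Derivation:
The stationary distribution satisfies pi = pi * P, i.e.:
  pi_X = 1/9*pi_X + 1/3*pi_Y + 2/9*pi_Z
  pi_Y = 2/9*pi_X + 2/9*pi_Y + 2/9*pi_Z
  pi_Z = 2/3*pi_X + 4/9*pi_Y + 5/9*pi_Z
with normalization: pi_X + pi_Y + pi_Z = 1.

Using the first 2 balance equations plus normalization, the linear system A*pi = b is:
  [-8/9, 1/3, 2/9] . pi = 0
  [2/9, -7/9, 2/9] . pi = 0
  [1, 1, 1] . pi = 1

Solving yields:
  pi_X = 2/9
  pi_Y = 2/9
  pi_Z = 5/9

Verification (pi * P):
  2/9*1/9 + 2/9*1/3 + 5/9*2/9 = 2/9 = pi_X  (ok)
  2/9*2/9 + 2/9*2/9 + 5/9*2/9 = 2/9 = pi_Y  (ok)
  2/9*2/3 + 2/9*4/9 + 5/9*5/9 = 5/9 = pi_Z  (ok)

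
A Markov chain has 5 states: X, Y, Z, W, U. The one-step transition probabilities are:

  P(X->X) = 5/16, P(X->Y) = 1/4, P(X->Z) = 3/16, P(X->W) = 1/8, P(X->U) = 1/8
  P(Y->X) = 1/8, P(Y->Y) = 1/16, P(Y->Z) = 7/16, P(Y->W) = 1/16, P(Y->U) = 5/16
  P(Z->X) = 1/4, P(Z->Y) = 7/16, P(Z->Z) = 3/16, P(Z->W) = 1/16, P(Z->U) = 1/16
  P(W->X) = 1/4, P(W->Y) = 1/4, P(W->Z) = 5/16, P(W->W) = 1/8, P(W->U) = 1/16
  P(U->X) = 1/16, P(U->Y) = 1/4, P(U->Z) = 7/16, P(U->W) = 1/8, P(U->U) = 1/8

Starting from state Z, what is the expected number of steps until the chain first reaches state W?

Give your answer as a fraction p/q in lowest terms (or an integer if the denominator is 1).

Answer: 1266/107

Derivation:
Let h_i = expected steps to first reach W from state i.
Boundary: h_W = 0.
First-step equations for the other states:
  h_X = 1 + 5/16*h_X + 1/4*h_Y + 3/16*h_Z + 1/8*h_W + 1/8*h_U
  h_Y = 1 + 1/8*h_X + 1/16*h_Y + 7/16*h_Z + 1/16*h_W + 5/16*h_U
  h_Z = 1 + 1/4*h_X + 7/16*h_Y + 3/16*h_Z + 1/16*h_W + 1/16*h_U
  h_U = 1 + 1/16*h_X + 1/4*h_Y + 7/16*h_Z + 1/8*h_W + 1/8*h_U

Substituting h_W = 0 and rearranging gives the linear system (I - Q) h = 1:
  [11/16, -1/4, -3/16, -1/8] . (h_X, h_Y, h_Z, h_U) = 1
  [-1/8, 15/16, -7/16, -5/16] . (h_X, h_Y, h_Z, h_U) = 1
  [-1/4, -7/16, 13/16, -1/16] . (h_X, h_Y, h_Z, h_U) = 1
  [-1/16, -1/4, -7/16, 7/8] . (h_X, h_Y, h_Z, h_U) = 1

Solving yields:
  h_X = 1178/107
  h_Y = 1262/107
  h_Z = 1266/107
  h_U = 1200/107

Starting state is Z, so the expected hitting time is h_Z = 1266/107.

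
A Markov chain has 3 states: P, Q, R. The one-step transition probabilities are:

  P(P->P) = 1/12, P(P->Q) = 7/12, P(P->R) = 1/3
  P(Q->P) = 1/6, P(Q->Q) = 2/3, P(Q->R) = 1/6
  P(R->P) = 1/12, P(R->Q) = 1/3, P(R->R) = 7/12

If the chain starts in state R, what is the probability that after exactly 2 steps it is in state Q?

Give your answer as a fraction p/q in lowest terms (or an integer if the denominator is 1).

Computing P^2 by repeated multiplication:
P^1 =
  P: [1/12, 7/12, 1/3]
  Q: [1/6, 2/3, 1/6]
  R: [1/12, 1/3, 7/12]
P^2 =
  P: [19/144, 79/144, 23/72]
  Q: [5/36, 43/72, 19/72]
  R: [1/9, 67/144, 61/144]

(P^2)[R -> Q] = 67/144

Answer: 67/144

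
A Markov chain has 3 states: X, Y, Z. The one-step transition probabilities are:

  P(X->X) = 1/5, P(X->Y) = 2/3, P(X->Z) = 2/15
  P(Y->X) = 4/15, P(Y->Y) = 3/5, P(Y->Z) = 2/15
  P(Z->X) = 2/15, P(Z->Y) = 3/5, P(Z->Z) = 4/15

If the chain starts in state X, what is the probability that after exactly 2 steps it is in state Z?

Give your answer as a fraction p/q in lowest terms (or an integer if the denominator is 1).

Answer: 34/225

Derivation:
Computing P^2 by repeated multiplication:
P^1 =
  X: [1/5, 2/3, 2/15]
  Y: [4/15, 3/5, 2/15]
  Z: [2/15, 3/5, 4/15]
P^2 =
  X: [53/225, 46/75, 34/225]
  Y: [52/225, 139/225, 34/225]
  Z: [2/9, 137/225, 38/225]

(P^2)[X -> Z] = 34/225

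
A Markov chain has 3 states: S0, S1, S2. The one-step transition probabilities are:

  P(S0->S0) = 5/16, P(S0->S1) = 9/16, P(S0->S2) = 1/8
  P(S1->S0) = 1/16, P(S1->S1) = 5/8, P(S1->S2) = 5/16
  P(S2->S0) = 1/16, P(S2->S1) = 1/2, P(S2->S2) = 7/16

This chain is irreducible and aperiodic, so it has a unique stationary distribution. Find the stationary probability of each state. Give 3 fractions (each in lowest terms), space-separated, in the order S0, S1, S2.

The stationary distribution satisfies pi = pi * P, i.e.:
  pi_S0 = 5/16*pi_S0 + 1/16*pi_S1 + 1/16*pi_S2
  pi_S1 = 9/16*pi_S0 + 5/8*pi_S1 + 1/2*pi_S2
  pi_S2 = 1/8*pi_S0 + 5/16*pi_S1 + 7/16*pi_S2
with normalization: pi_S0 + pi_S1 + pi_S2 = 1.

Using the first 2 balance equations plus normalization, the linear system A*pi = b is:
  [-11/16, 1/16, 1/16] . pi = 0
  [9/16, -3/8, 1/2] . pi = 0
  [1, 1, 1] . pi = 1

Solving yields:
  pi_S0 = 1/12
  pi_S1 = 97/168
  pi_S2 = 19/56

Verification (pi * P):
  1/12*5/16 + 97/168*1/16 + 19/56*1/16 = 1/12 = pi_S0  (ok)
  1/12*9/16 + 97/168*5/8 + 19/56*1/2 = 97/168 = pi_S1  (ok)
  1/12*1/8 + 97/168*5/16 + 19/56*7/16 = 19/56 = pi_S2  (ok)

Answer: 1/12 97/168 19/56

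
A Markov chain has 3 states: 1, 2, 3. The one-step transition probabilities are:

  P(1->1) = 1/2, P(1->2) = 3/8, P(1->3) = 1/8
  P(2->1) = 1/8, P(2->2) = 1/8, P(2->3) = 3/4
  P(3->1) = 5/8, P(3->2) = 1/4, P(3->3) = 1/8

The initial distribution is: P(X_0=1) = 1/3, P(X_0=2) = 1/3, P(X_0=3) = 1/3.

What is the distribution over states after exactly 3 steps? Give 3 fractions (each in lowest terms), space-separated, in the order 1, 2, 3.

Answer: 111/256 209/768 113/384

Derivation:
Propagating the distribution step by step (d_{t+1} = d_t * P):
d_0 = (1=1/3, 2=1/3, 3=1/3)
  d_1[1] = 1/3*1/2 + 1/3*1/8 + 1/3*5/8 = 5/12
  d_1[2] = 1/3*3/8 + 1/3*1/8 + 1/3*1/4 = 1/4
  d_1[3] = 1/3*1/8 + 1/3*3/4 + 1/3*1/8 = 1/3
d_1 = (1=5/12, 2=1/4, 3=1/3)
  d_2[1] = 5/12*1/2 + 1/4*1/8 + 1/3*5/8 = 43/96
  d_2[2] = 5/12*3/8 + 1/4*1/8 + 1/3*1/4 = 13/48
  d_2[3] = 5/12*1/8 + 1/4*3/4 + 1/3*1/8 = 9/32
d_2 = (1=43/96, 2=13/48, 3=9/32)
  d_3[1] = 43/96*1/2 + 13/48*1/8 + 9/32*5/8 = 111/256
  d_3[2] = 43/96*3/8 + 13/48*1/8 + 9/32*1/4 = 209/768
  d_3[3] = 43/96*1/8 + 13/48*3/4 + 9/32*1/8 = 113/384
d_3 = (1=111/256, 2=209/768, 3=113/384)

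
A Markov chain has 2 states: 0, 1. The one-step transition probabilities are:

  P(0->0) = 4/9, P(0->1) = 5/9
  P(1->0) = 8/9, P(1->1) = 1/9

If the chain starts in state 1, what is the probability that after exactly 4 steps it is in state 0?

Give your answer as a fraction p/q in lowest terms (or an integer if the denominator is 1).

Answer: 3880/6561

Derivation:
Computing P^4 by repeated multiplication:
P^1 =
  0: [4/9, 5/9]
  1: [8/9, 1/9]
P^2 =
  0: [56/81, 25/81]
  1: [40/81, 41/81]
P^3 =
  0: [424/729, 305/729]
  1: [488/729, 241/729]
P^4 =
  0: [4136/6561, 2425/6561]
  1: [3880/6561, 2681/6561]

(P^4)[1 -> 0] = 3880/6561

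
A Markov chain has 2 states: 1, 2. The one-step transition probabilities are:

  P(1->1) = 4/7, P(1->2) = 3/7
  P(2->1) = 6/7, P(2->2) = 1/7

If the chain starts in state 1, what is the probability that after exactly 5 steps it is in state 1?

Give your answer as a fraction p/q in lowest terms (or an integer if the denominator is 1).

Answer: 11194/16807

Derivation:
Computing P^5 by repeated multiplication:
P^1 =
  1: [4/7, 3/7]
  2: [6/7, 1/7]
P^2 =
  1: [34/49, 15/49]
  2: [30/49, 19/49]
P^3 =
  1: [226/343, 117/343]
  2: [234/343, 109/343]
P^4 =
  1: [1606/2401, 795/2401]
  2: [1590/2401, 811/2401]
P^5 =
  1: [11194/16807, 5613/16807]
  2: [11226/16807, 5581/16807]

(P^5)[1 -> 1] = 11194/16807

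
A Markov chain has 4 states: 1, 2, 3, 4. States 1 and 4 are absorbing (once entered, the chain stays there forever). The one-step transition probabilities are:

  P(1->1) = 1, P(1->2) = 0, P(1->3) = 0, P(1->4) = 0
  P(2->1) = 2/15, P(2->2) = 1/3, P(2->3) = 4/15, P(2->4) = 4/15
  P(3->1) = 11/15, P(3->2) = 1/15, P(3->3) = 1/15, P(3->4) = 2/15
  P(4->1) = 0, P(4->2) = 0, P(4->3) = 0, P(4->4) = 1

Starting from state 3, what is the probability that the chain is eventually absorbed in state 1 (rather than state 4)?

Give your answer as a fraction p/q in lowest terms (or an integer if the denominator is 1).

Let a_i = P(absorbed in 1 | start in state i).
Boundary conditions: a_1 = 1, a_4 = 0.
For each transient state i, a_i = sum_j P(i->j) * a_j:
  a_2 = 2/15*a_1 + 1/3*a_2 + 4/15*a_3 + 4/15*a_4
  a_3 = 11/15*a_1 + 1/15*a_2 + 1/15*a_3 + 2/15*a_4

Substituting a_1 = 1 and a_4 = 0, rearrange to (I - Q) a = r where r[i] = P(i -> 1):
  [2/3, -4/15] . (a_2, a_3) = 2/15
  [-1/15, 14/15] . (a_2, a_3) = 11/15

Solving yields:
  a_2 = 9/17
  a_3 = 14/17

Starting state is 3, so the absorption probability is a_3 = 14/17.

Answer: 14/17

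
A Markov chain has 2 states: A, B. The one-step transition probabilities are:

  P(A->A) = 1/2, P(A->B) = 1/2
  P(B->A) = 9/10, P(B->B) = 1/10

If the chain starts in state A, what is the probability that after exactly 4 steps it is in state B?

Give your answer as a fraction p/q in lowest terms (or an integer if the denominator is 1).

Answer: 87/250

Derivation:
Computing P^4 by repeated multiplication:
P^1 =
  A: [1/2, 1/2]
  B: [9/10, 1/10]
P^2 =
  A: [7/10, 3/10]
  B: [27/50, 23/50]
P^3 =
  A: [31/50, 19/50]
  B: [171/250, 79/250]
P^4 =
  A: [163/250, 87/250]
  B: [783/1250, 467/1250]

(P^4)[A -> B] = 87/250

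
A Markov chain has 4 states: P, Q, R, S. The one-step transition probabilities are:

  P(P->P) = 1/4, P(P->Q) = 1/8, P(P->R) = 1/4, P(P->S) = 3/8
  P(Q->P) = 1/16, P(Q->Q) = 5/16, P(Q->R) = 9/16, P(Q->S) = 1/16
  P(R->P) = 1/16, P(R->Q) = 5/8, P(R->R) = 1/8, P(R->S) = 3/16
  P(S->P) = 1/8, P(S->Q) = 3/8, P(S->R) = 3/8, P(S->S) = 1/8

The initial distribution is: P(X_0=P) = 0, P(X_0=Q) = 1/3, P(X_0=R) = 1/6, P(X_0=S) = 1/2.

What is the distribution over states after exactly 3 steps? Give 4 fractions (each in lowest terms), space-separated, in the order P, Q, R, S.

Propagating the distribution step by step (d_{t+1} = d_t * P):
d_0 = (P=0, Q=1/3, R=1/6, S=1/2)
  d_1[P] = 0*1/4 + 1/3*1/16 + 1/6*1/16 + 1/2*1/8 = 3/32
  d_1[Q] = 0*1/8 + 1/3*5/16 + 1/6*5/8 + 1/2*3/8 = 19/48
  d_1[R] = 0*1/4 + 1/3*9/16 + 1/6*1/8 + 1/2*3/8 = 19/48
  d_1[S] = 0*3/8 + 1/3*1/16 + 1/6*3/16 + 1/2*1/8 = 11/96
d_1 = (P=3/32, Q=19/48, R=19/48, S=11/96)
  d_2[P] = 3/32*1/4 + 19/48*1/16 + 19/48*1/16 + 11/96*1/8 = 67/768
  d_2[Q] = 3/32*1/8 + 19/48*5/16 + 19/48*5/8 + 11/96*3/8 = 109/256
  d_2[R] = 3/32*1/4 + 19/48*9/16 + 19/48*1/8 + 11/96*3/8 = 65/192
  d_2[S] = 3/32*3/8 + 19/48*1/16 + 19/48*3/16 + 11/96*1/8 = 19/128
d_2 = (P=67/768, Q=109/256, R=65/192, S=19/128)
  d_3[P] = 67/768*1/4 + 109/256*1/16 + 65/192*1/16 + 19/128*1/8 = 361/4096
  d_3[Q] = 67/768*1/8 + 109/256*5/16 + 65/192*5/8 + 19/128*3/8 = 5053/12288
  d_3[R] = 67/768*1/4 + 109/256*9/16 + 65/192*1/8 + 19/128*3/8 = 4415/12288
  d_3[S] = 67/768*3/8 + 109/256*1/16 + 65/192*3/16 + 19/128*1/8 = 579/4096
d_3 = (P=361/4096, Q=5053/12288, R=4415/12288, S=579/4096)

Answer: 361/4096 5053/12288 4415/12288 579/4096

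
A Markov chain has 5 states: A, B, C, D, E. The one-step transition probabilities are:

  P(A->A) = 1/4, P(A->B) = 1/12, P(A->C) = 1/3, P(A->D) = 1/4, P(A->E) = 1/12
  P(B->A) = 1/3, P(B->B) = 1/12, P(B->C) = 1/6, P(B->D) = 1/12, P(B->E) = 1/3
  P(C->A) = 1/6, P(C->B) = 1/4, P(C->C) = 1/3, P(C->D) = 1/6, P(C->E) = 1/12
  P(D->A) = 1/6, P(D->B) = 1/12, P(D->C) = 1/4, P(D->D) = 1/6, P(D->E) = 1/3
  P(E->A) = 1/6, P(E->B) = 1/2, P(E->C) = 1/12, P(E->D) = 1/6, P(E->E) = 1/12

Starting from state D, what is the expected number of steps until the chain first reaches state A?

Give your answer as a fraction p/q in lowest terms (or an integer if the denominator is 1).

Let h_i = expected steps to first reach A from state i.
Boundary: h_A = 0.
First-step equations for the other states:
  h_B = 1 + 1/3*h_A + 1/12*h_B + 1/6*h_C + 1/12*h_D + 1/3*h_E
  h_C = 1 + 1/6*h_A + 1/4*h_B + 1/3*h_C + 1/6*h_D + 1/12*h_E
  h_D = 1 + 1/6*h_A + 1/12*h_B + 1/4*h_C + 1/6*h_D + 1/3*h_E
  h_E = 1 + 1/6*h_A + 1/2*h_B + 1/12*h_C + 1/6*h_D + 1/12*h_E

Substituting h_A = 0 and rearranging gives the linear system (I - Q) h = 1:
  [11/12, -1/6, -1/12, -1/3] . (h_B, h_C, h_D, h_E) = 1
  [-1/4, 2/3, -1/6, -1/12] . (h_B, h_C, h_D, h_E) = 1
  [-1/12, -1/4, 5/6, -1/3] . (h_B, h_C, h_D, h_E) = 1
  [-1/2, -1/12, -1/6, 11/12] . (h_B, h_C, h_D, h_E) = 1

Solving yields:
  h_B = 1070/259
  h_C = 1262/259
  h_D = 1282/259
  h_E = 1214/259

Starting state is D, so the expected hitting time is h_D = 1282/259.

Answer: 1282/259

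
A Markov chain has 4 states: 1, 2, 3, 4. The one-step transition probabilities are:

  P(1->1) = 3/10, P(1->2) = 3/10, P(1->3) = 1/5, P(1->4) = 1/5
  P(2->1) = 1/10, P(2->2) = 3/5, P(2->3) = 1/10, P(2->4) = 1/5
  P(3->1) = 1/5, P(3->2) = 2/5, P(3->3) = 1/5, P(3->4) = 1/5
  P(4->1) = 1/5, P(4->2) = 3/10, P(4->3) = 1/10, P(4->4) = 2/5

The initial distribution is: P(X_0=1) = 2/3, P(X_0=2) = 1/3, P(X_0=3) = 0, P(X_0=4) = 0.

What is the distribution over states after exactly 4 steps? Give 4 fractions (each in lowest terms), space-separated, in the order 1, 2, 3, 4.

Answer: 5189/30000 6701/15000 1307/10000 156/625

Derivation:
Propagating the distribution step by step (d_{t+1} = d_t * P):
d_0 = (1=2/3, 2=1/3, 3=0, 4=0)
  d_1[1] = 2/3*3/10 + 1/3*1/10 + 0*1/5 + 0*1/5 = 7/30
  d_1[2] = 2/3*3/10 + 1/3*3/5 + 0*2/5 + 0*3/10 = 2/5
  d_1[3] = 2/3*1/5 + 1/3*1/10 + 0*1/5 + 0*1/10 = 1/6
  d_1[4] = 2/3*1/5 + 1/3*1/5 + 0*1/5 + 0*2/5 = 1/5
d_1 = (1=7/30, 2=2/5, 3=1/6, 4=1/5)
  d_2[1] = 7/30*3/10 + 2/5*1/10 + 1/6*1/5 + 1/5*1/5 = 11/60
  d_2[2] = 7/30*3/10 + 2/5*3/5 + 1/6*2/5 + 1/5*3/10 = 131/300
  d_2[3] = 7/30*1/5 + 2/5*1/10 + 1/6*1/5 + 1/5*1/10 = 7/50
  d_2[4] = 7/30*1/5 + 2/5*1/5 + 1/6*1/5 + 1/5*2/5 = 6/25
d_2 = (1=11/60, 2=131/300, 3=7/50, 4=6/25)
  d_3[1] = 11/60*3/10 + 131/300*1/10 + 7/50*1/5 + 6/25*1/5 = 131/750
  d_3[2] = 11/60*3/10 + 131/300*3/5 + 7/50*2/5 + 6/25*3/10 = 89/200
  d_3[3] = 11/60*1/5 + 131/300*1/10 + 7/50*1/5 + 6/25*1/10 = 397/3000
  d_3[4] = 11/60*1/5 + 131/300*1/5 + 7/50*1/5 + 6/25*2/5 = 31/125
d_3 = (1=131/750, 2=89/200, 3=397/3000, 4=31/125)
  d_4[1] = 131/750*3/10 + 89/200*1/10 + 397/3000*1/5 + 31/125*1/5 = 5189/30000
  d_4[2] = 131/750*3/10 + 89/200*3/5 + 397/3000*2/5 + 31/125*3/10 = 6701/15000
  d_4[3] = 131/750*1/5 + 89/200*1/10 + 397/3000*1/5 + 31/125*1/10 = 1307/10000
  d_4[4] = 131/750*1/5 + 89/200*1/5 + 397/3000*1/5 + 31/125*2/5 = 156/625
d_4 = (1=5189/30000, 2=6701/15000, 3=1307/10000, 4=156/625)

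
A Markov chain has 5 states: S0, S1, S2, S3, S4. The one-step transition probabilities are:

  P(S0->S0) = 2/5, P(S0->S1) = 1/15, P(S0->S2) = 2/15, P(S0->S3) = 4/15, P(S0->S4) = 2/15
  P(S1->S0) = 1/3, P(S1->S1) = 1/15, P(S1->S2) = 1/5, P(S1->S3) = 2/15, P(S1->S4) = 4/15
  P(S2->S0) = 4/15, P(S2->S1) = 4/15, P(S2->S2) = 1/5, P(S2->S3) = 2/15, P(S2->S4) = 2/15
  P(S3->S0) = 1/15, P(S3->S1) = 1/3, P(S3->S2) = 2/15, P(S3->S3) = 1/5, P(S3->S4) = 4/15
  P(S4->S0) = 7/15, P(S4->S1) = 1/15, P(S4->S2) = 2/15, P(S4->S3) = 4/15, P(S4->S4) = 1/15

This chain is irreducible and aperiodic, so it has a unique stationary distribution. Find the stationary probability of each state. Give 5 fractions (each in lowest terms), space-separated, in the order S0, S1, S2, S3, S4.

Answer: 129/416 2/13 2/13 11/52 71/416

Derivation:
The stationary distribution satisfies pi = pi * P, i.e.:
  pi_S0 = 2/5*pi_S0 + 1/3*pi_S1 + 4/15*pi_S2 + 1/15*pi_S3 + 7/15*pi_S4
  pi_S1 = 1/15*pi_S0 + 1/15*pi_S1 + 4/15*pi_S2 + 1/3*pi_S3 + 1/15*pi_S4
  pi_S2 = 2/15*pi_S0 + 1/5*pi_S1 + 1/5*pi_S2 + 2/15*pi_S3 + 2/15*pi_S4
  pi_S3 = 4/15*pi_S0 + 2/15*pi_S1 + 2/15*pi_S2 + 1/5*pi_S3 + 4/15*pi_S4
  pi_S4 = 2/15*pi_S0 + 4/15*pi_S1 + 2/15*pi_S2 + 4/15*pi_S3 + 1/15*pi_S4
with normalization: pi_S0 + pi_S1 + pi_S2 + pi_S3 + pi_S4 = 1.

Using the first 4 balance equations plus normalization, the linear system A*pi = b is:
  [-3/5, 1/3, 4/15, 1/15, 7/15] . pi = 0
  [1/15, -14/15, 4/15, 1/3, 1/15] . pi = 0
  [2/15, 1/5, -4/5, 2/15, 2/15] . pi = 0
  [4/15, 2/15, 2/15, -4/5, 4/15] . pi = 0
  [1, 1, 1, 1, 1] . pi = 1

Solving yields:
  pi_S0 = 129/416
  pi_S1 = 2/13
  pi_S2 = 2/13
  pi_S3 = 11/52
  pi_S4 = 71/416

Verification (pi * P):
  129/416*2/5 + 2/13*1/3 + 2/13*4/15 + 11/52*1/15 + 71/416*7/15 = 129/416 = pi_S0  (ok)
  129/416*1/15 + 2/13*1/15 + 2/13*4/15 + 11/52*1/3 + 71/416*1/15 = 2/13 = pi_S1  (ok)
  129/416*2/15 + 2/13*1/5 + 2/13*1/5 + 11/52*2/15 + 71/416*2/15 = 2/13 = pi_S2  (ok)
  129/416*4/15 + 2/13*2/15 + 2/13*2/15 + 11/52*1/5 + 71/416*4/15 = 11/52 = pi_S3  (ok)
  129/416*2/15 + 2/13*4/15 + 2/13*2/15 + 11/52*4/15 + 71/416*1/15 = 71/416 = pi_S4  (ok)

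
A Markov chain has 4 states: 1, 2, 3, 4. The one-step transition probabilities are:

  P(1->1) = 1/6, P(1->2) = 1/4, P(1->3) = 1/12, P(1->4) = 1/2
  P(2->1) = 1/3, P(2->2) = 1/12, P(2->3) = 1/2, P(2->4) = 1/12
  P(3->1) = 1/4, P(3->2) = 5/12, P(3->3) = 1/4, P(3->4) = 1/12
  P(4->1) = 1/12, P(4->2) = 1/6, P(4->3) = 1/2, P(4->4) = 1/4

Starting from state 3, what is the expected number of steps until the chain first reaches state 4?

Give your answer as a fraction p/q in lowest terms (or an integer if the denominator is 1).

Let h_i = expected steps to first reach 4 from state i.
Boundary: h_4 = 0.
First-step equations for the other states:
  h_1 = 1 + 1/6*h_1 + 1/4*h_2 + 1/12*h_3 + 1/2*h_4
  h_2 = 1 + 1/3*h_1 + 1/12*h_2 + 1/2*h_3 + 1/12*h_4
  h_3 = 1 + 1/4*h_1 + 5/12*h_2 + 1/4*h_3 + 1/12*h_4

Substituting h_4 = 0 and rearranging gives the linear system (I - Q) h = 1:
  [5/6, -1/4, -1/12] . (h_1, h_2, h_3) = 1
  [-1/3, 11/12, -1/2] . (h_1, h_2, h_3) = 1
  [-1/4, -5/12, 3/4] . (h_1, h_2, h_3) = 1

Solving yields:
  h_1 = 312/95
  h_2 = 492/95
  h_3 = 504/95

Starting state is 3, so the expected hitting time is h_3 = 504/95.

Answer: 504/95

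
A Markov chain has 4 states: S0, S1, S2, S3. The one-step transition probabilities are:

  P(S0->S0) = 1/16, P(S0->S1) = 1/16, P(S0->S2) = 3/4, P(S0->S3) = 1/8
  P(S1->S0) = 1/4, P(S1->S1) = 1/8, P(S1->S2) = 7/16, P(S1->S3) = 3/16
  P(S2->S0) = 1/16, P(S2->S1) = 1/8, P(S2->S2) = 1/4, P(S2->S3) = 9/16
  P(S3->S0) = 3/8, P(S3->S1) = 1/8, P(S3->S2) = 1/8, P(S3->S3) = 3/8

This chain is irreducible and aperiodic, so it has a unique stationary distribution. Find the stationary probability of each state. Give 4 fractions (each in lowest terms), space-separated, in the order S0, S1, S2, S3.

The stationary distribution satisfies pi = pi * P, i.e.:
  pi_S0 = 1/16*pi_S0 + 1/4*pi_S1 + 1/16*pi_S2 + 3/8*pi_S3
  pi_S1 = 1/16*pi_S0 + 1/8*pi_S1 + 1/8*pi_S2 + 1/8*pi_S3
  pi_S2 = 3/4*pi_S0 + 7/16*pi_S1 + 1/4*pi_S2 + 1/8*pi_S3
  pi_S3 = 1/8*pi_S0 + 3/16*pi_S1 + 9/16*pi_S2 + 3/8*pi_S3
with normalization: pi_S0 + pi_S1 + pi_S2 + pi_S3 = 1.

Using the first 3 balance equations plus normalization, the linear system A*pi = b is:
  [-15/16, 1/4, 1/16, 3/8] . pi = 0
  [1/16, -7/8, 1/8, 1/8] . pi = 0
  [3/4, 7/16, -3/4, 1/8] . pi = 0
  [1, 1, 1, 1] . pi = 1

Solving yields:
  pi_S0 = 1078/5451
  pi_S1 = 614/5451
  pi_S2 = 1768/5451
  pi_S3 = 1991/5451

Verification (pi * P):
  1078/5451*1/16 + 614/5451*1/4 + 1768/5451*1/16 + 1991/5451*3/8 = 1078/5451 = pi_S0  (ok)
  1078/5451*1/16 + 614/5451*1/8 + 1768/5451*1/8 + 1991/5451*1/8 = 614/5451 = pi_S1  (ok)
  1078/5451*3/4 + 614/5451*7/16 + 1768/5451*1/4 + 1991/5451*1/8 = 1768/5451 = pi_S2  (ok)
  1078/5451*1/8 + 614/5451*3/16 + 1768/5451*9/16 + 1991/5451*3/8 = 1991/5451 = pi_S3  (ok)

Answer: 1078/5451 614/5451 1768/5451 1991/5451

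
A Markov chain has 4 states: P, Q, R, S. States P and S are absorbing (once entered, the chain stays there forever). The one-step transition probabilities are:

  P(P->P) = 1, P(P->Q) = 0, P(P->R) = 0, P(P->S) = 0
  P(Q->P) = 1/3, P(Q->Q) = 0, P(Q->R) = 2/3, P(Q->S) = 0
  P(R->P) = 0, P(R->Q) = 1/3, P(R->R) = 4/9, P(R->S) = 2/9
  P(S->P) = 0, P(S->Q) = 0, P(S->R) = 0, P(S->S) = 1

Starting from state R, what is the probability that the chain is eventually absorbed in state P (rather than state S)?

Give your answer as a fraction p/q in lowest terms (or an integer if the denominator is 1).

Answer: 1/3

Derivation:
Let a_i = P(absorbed in P | start in state i).
Boundary conditions: a_P = 1, a_S = 0.
For each transient state i, a_i = sum_j P(i->j) * a_j:
  a_Q = 1/3*a_P + 0*a_Q + 2/3*a_R + 0*a_S
  a_R = 0*a_P + 1/3*a_Q + 4/9*a_R + 2/9*a_S

Substituting a_P = 1 and a_S = 0, rearrange to (I - Q) a = r where r[i] = P(i -> P):
  [1, -2/3] . (a_Q, a_R) = 1/3
  [-1/3, 5/9] . (a_Q, a_R) = 0

Solving yields:
  a_Q = 5/9
  a_R = 1/3

Starting state is R, so the absorption probability is a_R = 1/3.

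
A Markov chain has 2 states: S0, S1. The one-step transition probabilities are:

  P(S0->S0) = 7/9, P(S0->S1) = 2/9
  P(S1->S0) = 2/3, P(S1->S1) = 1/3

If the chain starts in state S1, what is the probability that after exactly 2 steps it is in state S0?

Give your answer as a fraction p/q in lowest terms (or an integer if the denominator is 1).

Answer: 20/27

Derivation:
Computing P^2 by repeated multiplication:
P^1 =
  S0: [7/9, 2/9]
  S1: [2/3, 1/3]
P^2 =
  S0: [61/81, 20/81]
  S1: [20/27, 7/27]

(P^2)[S1 -> S0] = 20/27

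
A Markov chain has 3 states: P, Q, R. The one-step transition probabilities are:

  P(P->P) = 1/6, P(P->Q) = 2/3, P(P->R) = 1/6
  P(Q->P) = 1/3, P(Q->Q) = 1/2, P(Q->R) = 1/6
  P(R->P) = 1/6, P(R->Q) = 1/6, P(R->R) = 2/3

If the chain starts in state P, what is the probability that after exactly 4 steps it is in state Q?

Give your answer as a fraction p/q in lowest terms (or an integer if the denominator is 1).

Answer: 575/1296

Derivation:
Computing P^4 by repeated multiplication:
P^1 =
  P: [1/6, 2/3, 1/6]
  Q: [1/3, 1/2, 1/6]
  R: [1/6, 1/6, 2/3]
P^2 =
  P: [5/18, 17/36, 1/4]
  Q: [1/4, 1/2, 1/4]
  R: [7/36, 11/36, 1/2]
P^3 =
  P: [53/216, 25/54, 7/24]
  Q: [1/4, 11/24, 7/24]
  R: [47/216, 79/216, 5/12]
P^4 =
  P: [79/324, 575/1296, 5/16]
  Q: [35/144, 4/9, 5/16]
  R: [295/1296, 515/1296, 3/8]

(P^4)[P -> Q] = 575/1296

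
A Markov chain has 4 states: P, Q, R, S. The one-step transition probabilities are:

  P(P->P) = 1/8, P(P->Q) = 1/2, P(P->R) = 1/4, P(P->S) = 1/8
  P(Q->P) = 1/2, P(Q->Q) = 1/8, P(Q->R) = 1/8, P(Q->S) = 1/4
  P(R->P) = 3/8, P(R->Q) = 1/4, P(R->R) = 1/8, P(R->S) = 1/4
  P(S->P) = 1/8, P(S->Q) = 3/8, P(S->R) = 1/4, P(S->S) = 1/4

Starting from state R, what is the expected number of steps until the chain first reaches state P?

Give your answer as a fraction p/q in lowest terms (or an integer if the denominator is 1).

Answer: 32/11

Derivation:
Let h_i = expected steps to first reach P from state i.
Boundary: h_P = 0.
First-step equations for the other states:
  h_Q = 1 + 1/2*h_P + 1/8*h_Q + 1/8*h_R + 1/4*h_S
  h_R = 1 + 3/8*h_P + 1/4*h_Q + 1/8*h_R + 1/4*h_S
  h_S = 1 + 1/8*h_P + 3/8*h_Q + 1/4*h_R + 1/4*h_S

Substituting h_P = 0 and rearranging gives the linear system (I - Q) h = 1:
  [7/8, -1/8, -1/4] . (h_Q, h_R, h_S) = 1
  [-1/4, 7/8, -1/4] . (h_Q, h_R, h_S) = 1
  [-3/8, -1/4, 3/4] . (h_Q, h_R, h_S) = 1

Solving yields:
  h_Q = 256/99
  h_R = 32/11
  h_S = 356/99

Starting state is R, so the expected hitting time is h_R = 32/11.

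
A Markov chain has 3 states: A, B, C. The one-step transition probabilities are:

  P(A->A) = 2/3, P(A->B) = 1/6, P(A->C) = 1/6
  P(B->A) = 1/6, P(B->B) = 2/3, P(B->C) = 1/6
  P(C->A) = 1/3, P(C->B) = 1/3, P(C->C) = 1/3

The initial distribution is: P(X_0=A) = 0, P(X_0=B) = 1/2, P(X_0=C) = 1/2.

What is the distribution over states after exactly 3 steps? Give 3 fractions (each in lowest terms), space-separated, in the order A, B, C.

Propagating the distribution step by step (d_{t+1} = d_t * P):
d_0 = (A=0, B=1/2, C=1/2)
  d_1[A] = 0*2/3 + 1/2*1/6 + 1/2*1/3 = 1/4
  d_1[B] = 0*1/6 + 1/2*2/3 + 1/2*1/3 = 1/2
  d_1[C] = 0*1/6 + 1/2*1/6 + 1/2*1/3 = 1/4
d_1 = (A=1/4, B=1/2, C=1/4)
  d_2[A] = 1/4*2/3 + 1/2*1/6 + 1/4*1/3 = 1/3
  d_2[B] = 1/4*1/6 + 1/2*2/3 + 1/4*1/3 = 11/24
  d_2[C] = 1/4*1/6 + 1/2*1/6 + 1/4*1/3 = 5/24
d_2 = (A=1/3, B=11/24, C=5/24)
  d_3[A] = 1/3*2/3 + 11/24*1/6 + 5/24*1/3 = 53/144
  d_3[B] = 1/3*1/6 + 11/24*2/3 + 5/24*1/3 = 31/72
  d_3[C] = 1/3*1/6 + 11/24*1/6 + 5/24*1/3 = 29/144
d_3 = (A=53/144, B=31/72, C=29/144)

Answer: 53/144 31/72 29/144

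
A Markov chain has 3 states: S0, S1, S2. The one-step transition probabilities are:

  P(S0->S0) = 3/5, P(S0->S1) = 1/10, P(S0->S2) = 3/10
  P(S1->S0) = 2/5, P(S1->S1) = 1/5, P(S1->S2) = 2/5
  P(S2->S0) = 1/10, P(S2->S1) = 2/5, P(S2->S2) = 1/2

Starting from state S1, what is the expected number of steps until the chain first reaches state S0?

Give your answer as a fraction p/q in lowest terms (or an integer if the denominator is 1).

Answer: 15/4

Derivation:
Let h_i = expected steps to first reach S0 from state i.
Boundary: h_S0 = 0.
First-step equations for the other states:
  h_S1 = 1 + 2/5*h_S0 + 1/5*h_S1 + 2/5*h_S2
  h_S2 = 1 + 1/10*h_S0 + 2/5*h_S1 + 1/2*h_S2

Substituting h_S0 = 0 and rearranging gives the linear system (I - Q) h = 1:
  [4/5, -2/5] . (h_S1, h_S2) = 1
  [-2/5, 1/2] . (h_S1, h_S2) = 1

Solving yields:
  h_S1 = 15/4
  h_S2 = 5

Starting state is S1, so the expected hitting time is h_S1 = 15/4.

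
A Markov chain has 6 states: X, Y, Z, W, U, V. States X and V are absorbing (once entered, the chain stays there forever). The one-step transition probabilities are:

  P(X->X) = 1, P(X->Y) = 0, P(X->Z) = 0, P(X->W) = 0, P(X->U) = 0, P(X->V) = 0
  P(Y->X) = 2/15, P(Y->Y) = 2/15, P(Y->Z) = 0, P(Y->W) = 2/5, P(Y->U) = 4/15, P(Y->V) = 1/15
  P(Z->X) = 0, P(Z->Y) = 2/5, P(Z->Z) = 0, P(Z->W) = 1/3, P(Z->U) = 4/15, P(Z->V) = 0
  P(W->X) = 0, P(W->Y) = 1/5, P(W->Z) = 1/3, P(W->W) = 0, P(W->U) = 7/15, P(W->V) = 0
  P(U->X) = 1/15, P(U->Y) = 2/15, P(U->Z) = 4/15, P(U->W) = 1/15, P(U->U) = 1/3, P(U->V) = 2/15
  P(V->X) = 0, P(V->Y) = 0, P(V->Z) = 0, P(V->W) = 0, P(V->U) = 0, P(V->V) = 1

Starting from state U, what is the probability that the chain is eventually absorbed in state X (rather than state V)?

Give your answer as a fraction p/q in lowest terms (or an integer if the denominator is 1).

Let a_i = P(absorbed in X | start in state i).
Boundary conditions: a_X = 1, a_V = 0.
For each transient state i, a_i = sum_j P(i->j) * a_j:
  a_Y = 2/15*a_X + 2/15*a_Y + 0*a_Z + 2/5*a_W + 4/15*a_U + 1/15*a_V
  a_Z = 0*a_X + 2/5*a_Y + 0*a_Z + 1/3*a_W + 4/15*a_U + 0*a_V
  a_W = 0*a_X + 1/5*a_Y + 1/3*a_Z + 0*a_W + 7/15*a_U + 0*a_V
  a_U = 1/15*a_X + 2/15*a_Y + 4/15*a_Z + 1/15*a_W + 1/3*a_U + 2/15*a_V

Substituting a_X = 1 and a_V = 0, rearrange to (I - Q) a = r where r[i] = P(i -> X):
  [13/15, 0, -2/5, -4/15] . (a_Y, a_Z, a_W, a_U) = 2/15
  [-2/5, 1, -1/3, -4/15] . (a_Y, a_Z, a_W, a_U) = 0
  [-1/5, -1/3, 1, -7/15] . (a_Y, a_Z, a_W, a_U) = 0
  [-2/15, -4/15, -1/15, 2/3] . (a_Y, a_Z, a_W, a_U) = 1/15

Solving yields:
  a_Y = 908/1827
  a_Z = 851/1827
  a_W = 119/261
  a_U = 788/1827

Starting state is U, so the absorption probability is a_U = 788/1827.

Answer: 788/1827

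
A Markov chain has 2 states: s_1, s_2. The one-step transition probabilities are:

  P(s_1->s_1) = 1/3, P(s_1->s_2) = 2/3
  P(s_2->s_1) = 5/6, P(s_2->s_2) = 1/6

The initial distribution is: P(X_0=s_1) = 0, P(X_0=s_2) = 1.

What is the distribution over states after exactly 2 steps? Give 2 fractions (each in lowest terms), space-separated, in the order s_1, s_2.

Answer: 5/12 7/12

Derivation:
Propagating the distribution step by step (d_{t+1} = d_t * P):
d_0 = (s_1=0, s_2=1)
  d_1[s_1] = 0*1/3 + 1*5/6 = 5/6
  d_1[s_2] = 0*2/3 + 1*1/6 = 1/6
d_1 = (s_1=5/6, s_2=1/6)
  d_2[s_1] = 5/6*1/3 + 1/6*5/6 = 5/12
  d_2[s_2] = 5/6*2/3 + 1/6*1/6 = 7/12
d_2 = (s_1=5/12, s_2=7/12)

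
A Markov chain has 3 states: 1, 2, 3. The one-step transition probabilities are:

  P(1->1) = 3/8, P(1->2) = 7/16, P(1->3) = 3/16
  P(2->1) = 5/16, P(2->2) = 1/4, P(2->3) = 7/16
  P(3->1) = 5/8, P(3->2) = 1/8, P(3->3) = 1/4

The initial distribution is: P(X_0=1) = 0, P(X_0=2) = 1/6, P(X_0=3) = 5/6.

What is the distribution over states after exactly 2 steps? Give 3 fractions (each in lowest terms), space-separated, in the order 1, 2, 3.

Answer: 335/768 165/512 371/1536

Derivation:
Propagating the distribution step by step (d_{t+1} = d_t * P):
d_0 = (1=0, 2=1/6, 3=5/6)
  d_1[1] = 0*3/8 + 1/6*5/16 + 5/6*5/8 = 55/96
  d_1[2] = 0*7/16 + 1/6*1/4 + 5/6*1/8 = 7/48
  d_1[3] = 0*3/16 + 1/6*7/16 + 5/6*1/4 = 9/32
d_1 = (1=55/96, 2=7/48, 3=9/32)
  d_2[1] = 55/96*3/8 + 7/48*5/16 + 9/32*5/8 = 335/768
  d_2[2] = 55/96*7/16 + 7/48*1/4 + 9/32*1/8 = 165/512
  d_2[3] = 55/96*3/16 + 7/48*7/16 + 9/32*1/4 = 371/1536
d_2 = (1=335/768, 2=165/512, 3=371/1536)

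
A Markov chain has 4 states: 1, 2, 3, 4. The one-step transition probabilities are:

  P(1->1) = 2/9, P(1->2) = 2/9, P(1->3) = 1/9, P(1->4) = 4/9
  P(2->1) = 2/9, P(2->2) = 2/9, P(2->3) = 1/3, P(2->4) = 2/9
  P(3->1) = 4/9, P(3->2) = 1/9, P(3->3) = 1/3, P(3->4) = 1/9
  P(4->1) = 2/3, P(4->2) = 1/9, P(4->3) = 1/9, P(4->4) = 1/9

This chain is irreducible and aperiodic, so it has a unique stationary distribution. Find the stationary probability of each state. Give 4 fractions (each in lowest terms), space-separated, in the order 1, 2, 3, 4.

The stationary distribution satisfies pi = pi * P, i.e.:
  pi_1 = 2/9*pi_1 + 2/9*pi_2 + 4/9*pi_3 + 2/3*pi_4
  pi_2 = 2/9*pi_1 + 2/9*pi_2 + 1/9*pi_3 + 1/9*pi_4
  pi_3 = 1/9*pi_1 + 1/3*pi_2 + 1/3*pi_3 + 1/9*pi_4
  pi_4 = 4/9*pi_1 + 2/9*pi_2 + 1/9*pi_3 + 1/9*pi_4
with normalization: pi_1 + pi_2 + pi_3 + pi_4 = 1.

Using the first 3 balance equations plus normalization, the linear system A*pi = b is:
  [-7/9, 2/9, 4/9, 2/3] . pi = 0
  [2/9, -7/9, 1/9, 1/9] . pi = 0
  [1/9, 1/3, -2/3, 1/9] . pi = 0
  [1, 1, 1, 1] . pi = 1

Solving yields:
  pi_1 = 36/95
  pi_2 = 131/760
  pi_3 = 73/380
  pi_4 = 39/152

Verification (pi * P):
  36/95*2/9 + 131/760*2/9 + 73/380*4/9 + 39/152*2/3 = 36/95 = pi_1  (ok)
  36/95*2/9 + 131/760*2/9 + 73/380*1/9 + 39/152*1/9 = 131/760 = pi_2  (ok)
  36/95*1/9 + 131/760*1/3 + 73/380*1/3 + 39/152*1/9 = 73/380 = pi_3  (ok)
  36/95*4/9 + 131/760*2/9 + 73/380*1/9 + 39/152*1/9 = 39/152 = pi_4  (ok)

Answer: 36/95 131/760 73/380 39/152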